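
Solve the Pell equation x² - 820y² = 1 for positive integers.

We seek the smallest positive integers (x, y) with x² - 820y² = 1, i.e., x² = 820y² + 1.
Try successive y values:
y = 1: x² = 820·1² + 1 = 821, not a perfect square
y = 2: x² = 820·2² + 1 = 3281, not a perfect square
y = 3: x² = 820·3² + 1 = 7381, not a perfect square
... continuing the search (or via continued fractions) ...
y = 1386: x² = 820·1386² + 1 = 1575216721, x = 39689 ✓

Verify: 39689² - 820·1386² = 1575216721 - 1575216720 = 1 ✓

x = 39689, y = 1386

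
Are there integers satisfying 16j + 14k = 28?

Step 1: Compute gcd(16, 14).
gcd(16, 14) = 2

Step 2: Check divisibility.
Does 2 divide 28? 28 = 2 x 14, so yes.

By the theorem on linear Diophantine equations, 16j + 14k = 28 has integer solutions if and only if gcd(16, 14) divides 28. Since 2 | 28, solutions exist.

Yes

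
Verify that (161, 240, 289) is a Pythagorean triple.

Compute a² + b²:
161² + 240² = 25921 + 57600 = 83521
Compute c²:
289² = 83521
Since 83521 = 83521, it is a Pythagorean triple.

Yes, it is a Pythagorean triple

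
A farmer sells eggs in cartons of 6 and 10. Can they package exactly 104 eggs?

We need non-negative a, b with 6a + 10b = 104.
gcd(6, 10) = 2 divides 104.
Try a = 4: 10b = 104 - 24 = 80, so b = 8.
One way: 4 cartons of 6 and 8 cartons of 10.

Yes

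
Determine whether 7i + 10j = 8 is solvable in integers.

Step 1: Compute gcd(7, 10).
gcd(7, 10) = 1

Step 2: Check divisibility.
Does 1 divide 8? 8 = 1 x 8, so yes.

By the theorem on linear Diophantine equations, 7i + 10j = 8 has integer solutions if and only if gcd(7, 10) divides 8. Since 1 | 8, solutions exist.

Yes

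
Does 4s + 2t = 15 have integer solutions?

Step 1: Compute gcd(4, 2).
gcd(4, 2) = 2

Step 2: Check divisibility.
Does 2 divide 15? 15 = 2 x 7 + 1, so no.

By the theorem on linear Diophantine equations, 4s + 2t = 15 has integer solutions if and only if gcd(4, 2) divides 15. Since 2 does not divide 15, no solutions exist.

No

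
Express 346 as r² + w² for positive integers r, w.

We need to find integers r, w > 0 such that r² + w² = 346.
Trying r = 11: w² = 346 - 11² = 346 - 121 = 225
w = 15
Check: 11² + 15² = 121 + 225 = 346 ✓

346 = 11² + 15²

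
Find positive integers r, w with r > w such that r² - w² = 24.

Factor: r² - w² = (r+w)(r-w) = 24.
We need two factors of 24 with the same parity.
Use r+w = 12 and r-w = 2 (product 12·2 = 24).
Adding: 2r = 14, so r = 7.
Subtracting: 2w = 10, so w = 5.
Check: 7² - 5² = 49 - 25 = 24 ✓

r = 7, w = 5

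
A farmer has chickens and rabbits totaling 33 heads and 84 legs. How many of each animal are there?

Let c = chickens, r = rabbits.
Heads: c + r = 33
Legs: 2c + 4r = 84
From the first equation, c = 33 - r. Substitute:
2(33 - r) + 4r = 84
66 + 2r = 84
r = (84 - 66)/2 = 9
c = 33 - 9 = 24

Chickens: 24, Rabbits: 9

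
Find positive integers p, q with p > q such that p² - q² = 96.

Factor: p² - q² = (p+q)(p-q) = 96.
We need two factors of 96 with the same parity.
Use p+q = 48 and p-q = 2 (product 48·2 = 96).
Adding: 2p = 50, so p = 25.
Subtracting: 2q = 46, so q = 23.
Check: 25² - 23² = 625 - 529 = 96 ✓

p = 25, q = 23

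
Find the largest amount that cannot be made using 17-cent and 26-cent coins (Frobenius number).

For two coprime denominations a and b, the Frobenius number (largest value not representable as a non-negative combination) is ab - a - b.
Here gcd(17, 26) = 1, so they are coprime.
F(17, 26) = 17·26 - 17 - 26 = 442 - 43 = 399

399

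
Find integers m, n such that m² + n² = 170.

We need to find integers m, n > 0 such that m² + n² = 170.
Trying m = 1: n² = 170 - 1² = 170 - 1 = 169
n = 13
Check: 1² + 13² = 1 + 169 = 170 ✓

170 = 1² + 13²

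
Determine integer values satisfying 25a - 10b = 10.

Step 1: Check solvability.
gcd(25, 10) = 5
Since 5 divides 10, solutions exist.

Step 2: Apply extended Euclidean algorithm to find gcd.
We find integers such that 25*x0 + 10*y0 = 5

Step 3: Scale the particular solution.
Multiply by 10/5 = 2:
a = 2, b = 4

Step 4: Verify.
25*(2) - 10*(4) = 10 = 10 ✓

a = 2, b = 4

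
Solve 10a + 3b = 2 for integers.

Step 1: Check solvability.
gcd(10, 3) = 1
Since 1 divides 2, solutions exist.

Step 2: Apply extended Euclidean algorithm to find gcd.
We find integers such that 10*x0 + 3*y0 = 1

Step 3: Scale the particular solution.
Multiply by 2/1 = 2:
a = 2, b = -6

Step 4: Verify.
10*(2) + 3*(-6) = 2 = 2 ✓

a = 2, b = -6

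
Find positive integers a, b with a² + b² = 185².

We need a² + b² = 185² = 34225.
Trying: 57² + 176² = 3249 + 30976 = 34225 ✓

(57, 176, 185)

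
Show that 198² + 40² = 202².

Compute a² + b²:
198² + 40² = 39204 + 1600 = 40804
Compute c²:
202² = 40804
Since 40804 = 40804, it is a Pythagorean triple.

Yes, it is a Pythagorean triple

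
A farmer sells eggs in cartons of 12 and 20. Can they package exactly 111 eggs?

We need non-negative a, b with 12a + 20b = 111.
gcd(12, 20) = 4, and 4 does not divide 111.
No integer solutions exist.

No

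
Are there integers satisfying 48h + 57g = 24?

Step 1: Compute gcd(48, 57).
gcd(48, 57) = 3

Step 2: Check divisibility.
Does 3 divide 24? 24 = 3 x 8, so yes.

By the theorem on linear Diophantine equations, 48h + 57g = 24 has integer solutions if and only if gcd(48, 57) divides 24. Since 3 | 24, solutions exist.

Yes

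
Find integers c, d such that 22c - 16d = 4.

Step 1: Check solvability.
gcd(22, 16) = 2
Since 2 divides 4, solutions exist.

Step 2: Apply extended Euclidean algorithm to find gcd.
We find integers such that 22*x0 + 16*y0 = 2

Step 3: Scale the particular solution.
Multiply by 4/2 = 2:
c = 6, d = 8

Step 4: Verify.
22*(6) - 16*(8) = 4 = 4 ✓

c = 6, d = 8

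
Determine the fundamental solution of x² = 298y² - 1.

We need x² = 298y² - 1. Try successive y:
y = 1: x² = 298·1² - 1 = 297, not a perfect square
y = 2: x² = 298·2² - 1 = 1191, not a perfect square
y = 3: x² = 298·3² - 1 = 2681, not a perfect square
...
y = 23725: x² = 298·23725² - 1 = 167736936249 = 409557² ✓
Check: 409557² - 298·23725² = 167736936249 - 167736936250 = -1 ✓

x = 409557, y = 23725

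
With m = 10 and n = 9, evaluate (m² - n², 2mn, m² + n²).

a = m² - n² = 100 - 81 = 19
b = 2mn = 2·10·9 = 180
c = m² + n² = 100 + 81 = 181
Verify: 19² + 180² = 361 + 32400 = 32761 = 181² ✓

(19, 180, 181)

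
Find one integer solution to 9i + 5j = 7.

Step 1: Check solvability.
gcd(9, 5) = 1
Since 1 divides 7, solutions exist.

Step 2: Apply extended Euclidean algorithm to find gcd.
We find integers such that 9*x0 + 5*y0 = 1

Step 3: Scale the particular solution.
Multiply by 7/1 = 7:
i = -7, j = 14

Step 4: Verify.
9*(-7) + 5*(14) = 7 = 7 ✓

i = -7, j = 14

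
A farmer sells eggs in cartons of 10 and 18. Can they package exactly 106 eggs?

We need non-negative a, b with 10a + 18b = 106.
gcd(10, 18) = 2 divides 106.
Try a = 7: 18b = 106 - 70 = 36, so b = 2.
One way: 7 cartons of 10 and 2 cartons of 18.

Yes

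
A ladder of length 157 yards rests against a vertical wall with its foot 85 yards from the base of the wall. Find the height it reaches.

The ladder, wall, and ground form a right triangle with hypotenuse 157 and one leg 85.
By the Pythagorean theorem: h² = 157² - 85² = 24649 - 7225 = 17424
h = √17424 = 132 yards

132 yards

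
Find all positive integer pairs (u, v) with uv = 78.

The positive divisors of 78 are: 1, 2, 3, 6, 13, 26, 39, 78.
Each divisor d gives the pair (d, 78/d):
(1, 78), (2, 39), (3, 26), (6, 13), (13, 6), (26, 3), (39, 2), (78, 1)

(1, 78), (2, 39), (3, 26), (6, 13), (13, 6), (26, 3), (39, 2), (78, 1)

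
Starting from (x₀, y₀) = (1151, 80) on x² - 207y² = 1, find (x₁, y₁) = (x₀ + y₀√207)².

Solutions to x² - Dy² = 1 are generated by powers of (x₀ + y₀√D).
The next solution satisfies x₁ + y₁√207 = (x₀ + y₀√207)², giving:
x₁ = x₀² + 207y₀² = 1151² + 207·80² = 1324801 + 1324800 = 2649601
y₁ = 2x₀y₀ = 2·1151·80 = 184160

Verify: 2649601² - 207·184160² = 7020385459201 - 7020385459200 = 1 ✓

x = 2649601, y = 184160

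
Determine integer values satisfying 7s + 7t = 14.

Step 1: Check solvability.
gcd(7, 7) = 7
Since 7 divides 14, solutions exist.

Step 2: Apply extended Euclidean algorithm to find gcd.
We find integers such that 7*x0 + 7*y0 = 7

Step 3: Scale the particular solution.
Multiply by 14/7 = 2:
s = 0, t = 2

Step 4: Verify.
7*(0) + 7*(2) = 14 = 14 ✓

s = 0, t = 2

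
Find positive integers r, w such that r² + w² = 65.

Search for r with 65 - r² a perfect square.
r = 1: 65 - 1² = 65 - 1 = 64 = 8² ✓
So r = 1, w = 8.

r = 1, w = 8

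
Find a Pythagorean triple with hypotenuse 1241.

We need a² + b² = 1241² = 1540081.
Trying: 441² + 1160² = 194481 + 1345600 = 1540081 ✓

(441, 1160, 1241)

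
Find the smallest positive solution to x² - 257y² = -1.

We need x² = 257y² - 1. Try successive y:
y = 1: x² = 257·1² - 1 = 256 = 16² ✓
Check: 16² - 257·1² = 256 - 257 = -1 ✓

x = 16, y = 1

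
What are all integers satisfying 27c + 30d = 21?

Step 1: Compute gcd(27, 30) = 3.
Since 3 divides 21, solutions exist.

Step 2: Find a particular solution using extended Euclidean algorithm.
We get c₀ = -7, d₀ = 7.
Check: 27*-7 + 30*7 = 21 = 21 ✓

Step 3: Write the general solution.
c = -7 + (30/3)t = -7 + 10t
d = 7 - (27/3)t = 7 - 9t
for any integer t.

c = -7 + 10t, d = 7 - 9t for integer t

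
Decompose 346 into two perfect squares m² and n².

We need to find integers m, n > 0 such that m² + n² = 346.
Trying m = 11: n² = 346 - 11² = 346 - 121 = 225
n = 15
Check: 11² + 15² = 121 + 225 = 346 ✓

346 = 11² + 15²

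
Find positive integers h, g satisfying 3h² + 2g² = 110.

Try small values of h and check whether (110 - 3h²)/2 is a perfect square.
h = 2: 3·2² = 12, so 2g² = 110 - 12 = 98, giving g² = 49, g = 7.
Check: 3·2² + 2·7² = 12 + 98 = 110 ✓

h = 2, g = 7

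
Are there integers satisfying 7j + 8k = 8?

Step 1: Compute gcd(7, 8).
gcd(7, 8) = 1

Step 2: Check divisibility.
Does 1 divide 8? 8 = 1 x 8, so yes.

By the theorem on linear Diophantine equations, 7j + 8k = 8 has integer solutions if and only if gcd(7, 8) divides 8. Since 1 | 8, solutions exist.

Yes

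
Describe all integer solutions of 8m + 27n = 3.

Step 1: Compute gcd(8, 27) = 1.
Since 1 divides 3, solutions exist.

Step 2: Find a particular solution using extended Euclidean algorithm.
We get m₀ = -30, n₀ = 9.
Check: 8*-30 + 27*9 = 3 = 3 ✓

Step 3: Write the general solution.
m = -30 + (27/1)t = -30 + 27t
n = 9 - (8/1)t = 9 - 8t
for any integer t.

m = -30 + 27t, n = 9 - 8t for integer t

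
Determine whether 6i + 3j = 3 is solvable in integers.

Step 1: Compute gcd(6, 3).
gcd(6, 3) = 3

Step 2: Check divisibility.
Does 3 divide 3? 3 = 3 x 1, so yes.

By the theorem on linear Diophantine equations, 6i + 3j = 3 has integer solutions if and only if gcd(6, 3) divides 3. Since 3 | 3, solutions exist.

Yes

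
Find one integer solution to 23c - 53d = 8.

Step 1: Check solvability.
gcd(23, 53) = 1
Since 1 divides 8, solutions exist.

Step 2: Apply extended Euclidean algorithm to find gcd.
We find integers such that 23*x0 + 53*y0 = 1

Step 3: Scale the particular solution.
Multiply by 8/1 = 8:
c = -184, d = -80

Step 4: Verify.
23*(-184) - 53*(-80) = 8 = 8 ✓

c = -184, d = -80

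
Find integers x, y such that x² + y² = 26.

We need to find integers x, y > 0 such that x² + y² = 26.
Trying x = 1: y² = 26 - 1² = 26 - 1 = 25
y = 5
Check: 1² + 5² = 1 + 25 = 26 ✓

26 = 1² + 5²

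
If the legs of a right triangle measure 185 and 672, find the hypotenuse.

c² = a² + b² = 185² + 672² = 34225 + 451584 = 485809
c = 697

697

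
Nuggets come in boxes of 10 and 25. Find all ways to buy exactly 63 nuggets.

We need non-negative integers (x, y) with 10x + 25y = 63.
For each x in 0..6, check if 63 - 10x is a non-negative multiple of 25.
No x yields an integer y ≥ 0.

No solution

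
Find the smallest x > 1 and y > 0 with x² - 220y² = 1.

We seek the smallest positive integers (x, y) with x² - 220y² = 1, i.e., x² = 220y² + 1.
Try successive y values:
y = 1: x² = 220·1² + 1 = 221, not a perfect square
y = 2: x² = 220·2² + 1 = 881, not a perfect square
y = 3: x² = 220·3² + 1 = 1981, not a perfect square
... continuing the search (or via continued fractions) ...
y = 6: x² = 220·6² + 1 = 7921, x = 89 ✓

Verify: 89² - 220·6² = 7921 - 7920 = 1 ✓

x = 89, y = 6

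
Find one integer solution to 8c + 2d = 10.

Step 1: Check solvability.
gcd(8, 2) = 2
Since 2 divides 10, solutions exist.

Step 2: Apply extended Euclidean algorithm to find gcd.
We find integers such that 8*x0 + 2*y0 = 2

Step 3: Scale the particular solution.
Multiply by 10/2 = 5:
c = 0, d = 5

Step 4: Verify.
8*(0) + 2*(5) = 10 = 10 ✓

c = 0, d = 5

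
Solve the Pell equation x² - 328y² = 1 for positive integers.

We seek the smallest positive integers (x, y) with x² - 328y² = 1, i.e., x² = 328y² + 1.
Try successive y values:
y = 1: x² = 328·1² + 1 = 329, not a perfect square
y = 2: x² = 328·2² + 1 = 1313, not a perfect square
y = 3: x² = 328·3² + 1 = 2953, not a perfect square
... continuing the search (or via continued fractions) ...
y = 9: x² = 328·9² + 1 = 26569, x = 163 ✓

Verify: 163² - 328·9² = 26569 - 26568 = 1 ✓

x = 163, y = 9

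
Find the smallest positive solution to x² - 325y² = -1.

We need x² = 325y² - 1. Try successive y:
y = 1: x² = 325·1² - 1 = 324 = 18² ✓
Check: 18² - 325·1² = 324 - 325 = -1 ✓

x = 18, y = 1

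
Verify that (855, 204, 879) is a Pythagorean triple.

Compute a² + b²:
855² + 204² = 731025 + 41616 = 772641
Compute c²:
879² = 772641
Since 772641 = 772641, it is a Pythagorean triple.

Yes, it is a Pythagorean triple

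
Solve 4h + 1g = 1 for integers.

Step 1: Check solvability.
gcd(4, 1) = 1
Since 1 divides 1, solutions exist.

Step 2: Apply extended Euclidean algorithm to find gcd.
We find integers such that 4*x0 + 1*y0 = 1

Step 3: Scale the particular solution.
Multiply by 1/1 = 1:
h = 0, g = 1

Step 4: Verify.
4*(0) + 1*(1) = 1 = 1 ✓

h = 0, g = 1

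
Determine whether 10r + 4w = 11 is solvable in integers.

Step 1: Compute gcd(10, 4).
gcd(10, 4) = 2

Step 2: Check divisibility.
Does 2 divide 11? 11 = 2 x 5 + 1, so no.

By the theorem on linear Diophantine equations, 10r + 4w = 11 has integer solutions if and only if gcd(10, 4) divides 11. Since 2 does not divide 11, no solutions exist.

No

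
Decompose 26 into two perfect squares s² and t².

We need to find integers s, t > 0 such that s² + t² = 26.
Trying s = 1: t² = 26 - 1² = 26 - 1 = 25
t = 5
Check: 1² + 5² = 1 + 25 = 26 ✓

26 = 1² + 5²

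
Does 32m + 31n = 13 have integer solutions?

Step 1: Compute gcd(32, 31).
gcd(32, 31) = 1

Step 2: Check divisibility.
Does 1 divide 13? 13 = 1 x 13, so yes.

By the theorem on linear Diophantine equations, 32m + 31n = 13 has integer solutions if and only if gcd(32, 31) divides 13. Since 1 | 13, solutions exist.

Yes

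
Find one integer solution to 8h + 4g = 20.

Step 1: Check solvability.
gcd(8, 4) = 4
Since 4 divides 20, solutions exist.

Step 2: Apply extended Euclidean algorithm to find gcd.
We find integers such that 8*x0 + 4*y0 = 4

Step 3: Scale the particular solution.
Multiply by 20/4 = 5:
h = 0, g = 5

Step 4: Verify.
8*(0) + 4*(5) = 20 = 20 ✓

h = 0, g = 5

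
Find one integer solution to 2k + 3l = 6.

Step 1: Check solvability.
gcd(2, 3) = 1
Since 1 divides 6, solutions exist.

Step 2: Apply extended Euclidean algorithm to find gcd.
We find integers such that 2*x0 + 3*y0 = 1

Step 3: Scale the particular solution.
Multiply by 6/1 = 6:
k = -6, l = 6

Step 4: Verify.
2*(-6) + 3*(6) = 6 = 6 ✓

k = -6, l = 6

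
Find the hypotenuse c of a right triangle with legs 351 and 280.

c² = a² + b² = 351² + 280² = 123201 + 78400 = 201601
c = sqrt(201601) = 449

449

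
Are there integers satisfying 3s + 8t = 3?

Step 1: Compute gcd(3, 8).
gcd(3, 8) = 1

Step 2: Check divisibility.
Does 1 divide 3? 3 = 1 x 3, so yes.

By the theorem on linear Diophantine equations, 3s + 8t = 3 has integer solutions if and only if gcd(3, 8) divides 3. Since 1 | 3, solutions exist.

Yes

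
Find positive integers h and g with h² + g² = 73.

We need to find integers h, g > 0 such that h² + g² = 73.
Trying h = 3: g² = 73 - 3² = 73 - 9 = 64
g = 8
Check: 3² + 8² = 9 + 64 = 73 ✓

73 = 3² + 8²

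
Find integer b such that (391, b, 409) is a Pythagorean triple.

b² = c² - a² = 409² - 391² = 167281 - 152881 = 14400
b = sqrt(14400) = 120

120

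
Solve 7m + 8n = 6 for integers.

Step 1: Check solvability.
gcd(7, 8) = 1
Since 1 divides 6, solutions exist.

Step 2: Apply extended Euclidean algorithm to find gcd.
We find integers such that 7*x0 + 8*y0 = 1

Step 3: Scale the particular solution.
Multiply by 6/1 = 6:
m = -6, n = 6

Step 4: Verify.
7*(-6) + 8*(6) = 6 = 6 ✓

m = -6, n = 6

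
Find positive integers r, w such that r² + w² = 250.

Search for r with 250 - r² a perfect square.
r = 5: 250 - 5² = 250 - 25 = 225 = 15² ✓
So r = 5, w = 15.

r = 5, w = 15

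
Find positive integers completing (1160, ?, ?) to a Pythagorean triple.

We need the other leg and hypotenuse such that 1160² + x² = c².
Take x = 441, c = 1241: 1160² + 441² = 1345600 + 194481 = 1540081 = 1241² ✓
Triple: (441, 1160, 1241)

(441, 1160, 1241)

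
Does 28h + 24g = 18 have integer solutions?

Step 1: Compute gcd(28, 24).
gcd(28, 24) = 4

Step 2: Check divisibility.
Does 4 divide 18? 18 = 4 x 4 + 2, so no.

By the theorem on linear Diophantine equations, 28h + 24g = 18 has integer solutions if and only if gcd(28, 24) divides 18. Since 4 does not divide 18, no solutions exist.

No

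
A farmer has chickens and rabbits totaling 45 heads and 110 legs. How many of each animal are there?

Let c = chickens, r = rabbits.
Heads: c + r = 45
Legs: 2c + 4r = 110
From the first equation, c = 45 - r. Substitute:
2(45 - r) + 4r = 110
90 + 2r = 110
r = (110 - 90)/2 = 10
c = 45 - 10 = 35

Chickens: 35, Rabbits: 10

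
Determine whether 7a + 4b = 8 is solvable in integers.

Step 1: Compute gcd(7, 4).
gcd(7, 4) = 1

Step 2: Check divisibility.
Does 1 divide 8? 8 = 1 x 8, so yes.

By the theorem on linear Diophantine equations, 7a + 4b = 8 has integer solutions if and only if gcd(7, 4) divides 8. Since 1 | 8, solutions exist.

Yes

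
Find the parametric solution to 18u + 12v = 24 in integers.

Step 1: Compute gcd(18, 12) = 6.
Since 6 divides 24, solutions exist.

Step 2: Find a particular solution using extended Euclidean algorithm.
We get u₀ = 4, v₀ = -4.
Check: 18*4 + 12*-4 = 24 = 24 ✓

Step 3: Write the general solution.
u = 4 + (12/6)t = 4 + 2t
v = -4 - (18/6)t = -4 - 3t
for any integer t.

u = 4 + 2t, v = -4 - 3t for integer t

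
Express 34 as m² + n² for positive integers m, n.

We need to find integers m, n > 0 such that m² + n² = 34.
Trying m = 3: n² = 34 - 3² = 34 - 9 = 25
n = 5
Check: 3² + 5² = 9 + 25 = 34 ✓

34 = 3² + 5²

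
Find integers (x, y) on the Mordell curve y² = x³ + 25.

Try small integer x values and check whether x³ + 25 is a perfect square.
x = 0: x³ + 25 = 0³ + 25 = 0 + 25 = 25
Is 25 a perfect square? 5² = 25 ✓
So (x, y) = (0, -5) is a solution.

x = 0, y = -5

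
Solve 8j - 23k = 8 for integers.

Step 1: Check solvability.
gcd(8, 23) = 1
Since 1 divides 8, solutions exist.

Step 2: Apply extended Euclidean algorithm to find gcd.
We find integers such that 8*x0 + 23*y0 = 1

Step 3: Scale the particular solution.
Multiply by 8/1 = 8:
j = 24, k = 8

Step 4: Verify.
8*(24) - 23*(8) = 8 = 8 ✓

j = 24, k = 8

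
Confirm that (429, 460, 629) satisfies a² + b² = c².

Compute a² + b² = 429² + 460² = 184041 + 211600 = 395641
Compute c² = 629² = 395641
Since 395641 = 395641, confirmed.

Yes, it is a Pythagorean triple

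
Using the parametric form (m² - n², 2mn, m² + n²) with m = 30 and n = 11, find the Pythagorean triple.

a = m² - n² = 30² - 11² = 900 - 121 = 779
b = 2mn = 2·30·11 = 660
c = m² + n² = 900 + 121 = 1021
Verify: 779² + 660² = 606841 + 435600 = 1042441 = 1021² ✓

(779, 660, 1021)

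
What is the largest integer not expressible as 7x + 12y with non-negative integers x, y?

For two coprime denominations a and b, the Frobenius number (largest value not representable as a non-negative combination) is ab - a - b.
Here gcd(7, 12) = 1, so they are coprime.
F(7, 12) = 7·12 - 7 - 12 = 84 - 19 = 65

65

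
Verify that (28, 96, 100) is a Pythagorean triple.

Compute a² + b² = 28² + 96² = 784 + 9216 = 10000
Compute c² = 100² = 10000
Since 10000 = 10000, confirmed.

Yes, it is a Pythagorean triple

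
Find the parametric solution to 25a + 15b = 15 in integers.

Step 1: Compute gcd(25, 15) = 5.
Since 5 divides 15, solutions exist.

Step 2: Find a particular solution using extended Euclidean algorithm.
We get a₀ = -3, b₀ = 6.
Check: 25*-3 + 15*6 = 15 = 15 ✓

Step 3: Write the general solution.
a = -3 + (15/5)t = -3 + 3t
b = 6 - (25/5)t = 6 - 5t
for any integer t.

a = -3 + 3t, b = 6 - 5t for integer t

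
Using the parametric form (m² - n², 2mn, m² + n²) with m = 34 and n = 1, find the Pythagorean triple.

a = m² - n² = 1156 - 1 = 1155
b = 2mn = 2·34·1 = 68
c = m² + n² = 1156 + 1 = 1157
Verify: 1155² + 68² = 1334025 + 4624 = 1338649 = 1157² ✓

(1155, 68, 1157)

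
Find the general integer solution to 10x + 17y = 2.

Step 1: Compute gcd(10, 17) = 1.
Since 1 divides 2, solutions exist.

Step 2: Find a particular solution using extended Euclidean algorithm.
We get x₀ = -10, y₀ = 6.
Check: 10*-10 + 17*6 = 2 = 2 ✓

Step 3: Write the general solution.
x = -10 + (17/1)t = -10 + 17t
y = 6 - (10/1)t = 6 - 10t
for any integer t.

x = -10 + 17t, y = 6 - 10t for integer t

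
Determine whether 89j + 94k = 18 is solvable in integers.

Step 1: Compute gcd(89, 94).
gcd(89, 94) = 1

Step 2: Check divisibility.
Does 1 divide 18? 18 = 1 x 18, so yes.

By the theorem on linear Diophantine equations, 89j + 94k = 18 has integer solutions if and only if gcd(89, 94) divides 18. Since 1 | 18, solutions exist.

Yes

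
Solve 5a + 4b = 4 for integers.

Step 1: Check solvability.
gcd(5, 4) = 1
Since 1 divides 4, solutions exist.

Step 2: Apply extended Euclidean algorithm to find gcd.
We find integers such that 5*x0 + 4*y0 = 1

Step 3: Scale the particular solution.
Multiply by 4/1 = 4:
a = 4, b = -4

Step 4: Verify.
5*(4) + 4*(-4) = 4 = 4 ✓

a = 4, b = -4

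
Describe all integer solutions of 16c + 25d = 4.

Step 1: Compute gcd(16, 25) = 1.
Since 1 divides 4, solutions exist.

Step 2: Find a particular solution using extended Euclidean algorithm.
We get c₀ = 44, d₀ = -28.
Check: 16*44 + 25*-28 = 4 = 4 ✓

Step 3: Write the general solution.
c = 44 + (25/1)t = 44 + 25t
d = -28 - (16/1)t = -28 - 16t
for any integer t.

c = 44 + 25t, d = -28 - 16t for integer t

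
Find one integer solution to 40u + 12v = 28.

Step 1: Check solvability.
gcd(40, 12) = 4
Since 4 divides 28, solutions exist.

Step 2: Apply extended Euclidean algorithm to find gcd.
We find integers such that 40*x0 + 12*y0 = 4

Step 3: Scale the particular solution.
Multiply by 28/4 = 7:
u = 7, v = -21

Step 4: Verify.
40*(7) + 12*(-21) = 28 = 28 ✓

u = 7, v = -21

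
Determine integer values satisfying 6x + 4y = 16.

Step 1: Check solvability.
gcd(6, 4) = 2
Since 2 divides 16, solutions exist.

Step 2: Apply extended Euclidean algorithm to find gcd.
We find integers such that 6*x0 + 4*y0 = 2

Step 3: Scale the particular solution.
Multiply by 16/2 = 8:
x = 8, y = -8

Step 4: Verify.
6*(8) + 4*(-8) = 16 = 16 ✓

x = 8, y = -8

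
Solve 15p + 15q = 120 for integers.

Step 1: Check solvability.
gcd(15, 15) = 15
Since 15 divides 120, solutions exist.

Step 2: Apply extended Euclidean algorithm to find gcd.
We find integers such that 15*x0 + 15*y0 = 15

Step 3: Scale the particular solution.
Multiply by 120/15 = 8:
p = 0, q = 8

Step 4: Verify.
15*(0) + 15*(8) = 120 = 120 ✓

p = 0, q = 8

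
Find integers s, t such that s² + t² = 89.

We need to find integers s, t > 0 such that s² + t² = 89.
Trying s = 5: t² = 89 - 5² = 89 - 25 = 64
t = 8
Check: 5² + 8² = 25 + 64 = 89 ✓

89 = 5² + 8²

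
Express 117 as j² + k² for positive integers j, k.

We need to find integers j, k > 0 such that j² + k² = 117.
Trying j = 6: k² = 117 - 6² = 117 - 36 = 81
k = 9
Check: 6² + 9² = 36 + 81 = 117 ✓

117 = 6² + 9²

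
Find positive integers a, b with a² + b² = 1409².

We need a² + b² = 1409² = 1985281.
Trying: 159² + 1400² = 25281 + 1960000 = 1985281 ✓

(159, 1400, 1409)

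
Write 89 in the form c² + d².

We need to find integers c, d > 0 such that c² + d² = 89.
Trying c = 5: d² = 89 - 5² = 89 - 25 = 64
d = 8
Check: 5² + 8² = 25 + 64 = 89 ✓

89 = 5² + 8²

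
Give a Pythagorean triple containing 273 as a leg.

We need the other leg and hypotenuse such that 273² + x² = c².
Take x = 136, c = 305: 273² + 136² = 74529 + 18496 = 93025 = 305² ✓
Triple: (273, 136, 305)

(273, 136, 305)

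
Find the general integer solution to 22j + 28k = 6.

Step 1: Compute gcd(22, 28) = 2.
Since 2 divides 6, solutions exist.

Step 2: Find a particular solution using extended Euclidean algorithm.
We get j₀ = -15, k₀ = 12.
Check: 22*-15 + 28*12 = 6 = 6 ✓

Step 3: Write the general solution.
j = -15 + (28/2)t = -15 + 14t
k = 12 - (22/2)t = 12 - 11t
for any integer t.

j = -15 + 14t, k = 12 - 11t for integer t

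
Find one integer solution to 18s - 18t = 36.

Step 1: Check solvability.
gcd(18, 18) = 18
Since 18 divides 36, solutions exist.

Step 2: Apply extended Euclidean algorithm to find gcd.
We find integers such that 18*x0 + 18*y0 = 18

Step 3: Scale the particular solution.
Multiply by 36/18 = 2:
s = 0, t = -2

Step 4: Verify.
18*(0) - 18*(-2) = 36 = 36 ✓

s = 0, t = -2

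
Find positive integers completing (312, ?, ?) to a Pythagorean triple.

We need the other leg and hypotenuse such that 312² + x² = c².
Take x = 459, c = 555: 312² + 459² = 97344 + 210681 = 308025 = 555² ✓
Triple: (459, 312, 555)

(459, 312, 555)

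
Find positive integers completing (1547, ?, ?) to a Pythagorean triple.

We need the other leg and hypotenuse such that 1547² + x² = c².
Take x = 420, c = 1603: 1547² + 420² = 2393209 + 176400 = 2569609 = 1603² ✓
Triple: (1547, 420, 1603)

(1547, 420, 1603)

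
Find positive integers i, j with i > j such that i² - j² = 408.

Factor: i² - j² = (i+j)(i-j) = 408.
We need two factors of 408 with the same parity.
Use i+j = 204 and i-j = 2 (product 204·2 = 408).
Adding: 2i = 206, so i = 103.
Subtracting: 2j = 202, so j = 101.
Check: 103² - 101² = 10609 - 10201 = 408 ✓

i = 103, j = 101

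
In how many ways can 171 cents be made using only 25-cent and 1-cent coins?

We need non-negative integers (x, y) with 25x + 1y = 171.
For each x from 0 to 6, check if (171 - 25x) is a non-negative multiple of 1.
Solutions (x, y): (0,171), (1,146), (2,121), (3,96), ...
Count: 7

7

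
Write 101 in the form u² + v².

We need to find integers u, v > 0 such that u² + v² = 101.
Trying u = 1: v² = 101 - 1² = 101 - 1 = 100
v = 10
Check: 1² + 10² = 1 + 100 = 101 ✓

101 = 1² + 10²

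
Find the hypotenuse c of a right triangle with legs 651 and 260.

c² = a² + b² = 651² + 260² = 423801 + 67600 = 491401
c = sqrt(491401) = 701

701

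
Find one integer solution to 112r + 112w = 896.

Step 1: Check solvability.
gcd(112, 112) = 112
Since 112 divides 896, solutions exist.

Step 2: Apply extended Euclidean algorithm to find gcd.
We find integers such that 112*x0 + 112*y0 = 112

Step 3: Scale the particular solution.
Multiply by 896/112 = 8:
r = 0, w = 8

Step 4: Verify.
112*(0) + 112*(8) = 896 = 896 ✓

r = 0, w = 8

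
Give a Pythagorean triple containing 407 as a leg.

We need the other leg and hypotenuse such that 407² + x² = c².
Take x = 624, c = 745: 407² + 624² = 165649 + 389376 = 555025 = 745² ✓
Triple: (407, 624, 745)

(407, 624, 745)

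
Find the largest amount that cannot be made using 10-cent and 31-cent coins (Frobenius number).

For two coprime denominations a and b, the Frobenius number (largest value not representable as a non-negative combination) is ab - a - b.
Here gcd(10, 31) = 1, so they are coprime.
F(10, 31) = 10·31 - 10 - 31 = 310 - 41 = 269

269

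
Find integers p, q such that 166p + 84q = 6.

Step 1: Check solvability.
gcd(166, 84) = 2
Since 2 divides 6, solutions exist.

Step 2: Apply extended Euclidean algorithm to find gcd.
We find integers such that 166*x0 + 84*y0 = 2

Step 3: Scale the particular solution.
Multiply by 6/2 = 3:
p = -3, q = 6

Step 4: Verify.
166*(-3) + 84*(6) = 6 = 6 ✓

p = -3, q = 6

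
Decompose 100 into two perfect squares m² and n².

We need to find integers m, n > 0 such that m² + n² = 100.
Trying m = 6: n² = 100 - 6² = 100 - 36 = 64
n = 8
Check: 6² + 8² = 36 + 64 = 100 ✓

100 = 6² + 8²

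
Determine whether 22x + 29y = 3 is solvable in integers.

Step 1: Compute gcd(22, 29).
gcd(22, 29) = 1

Step 2: Check divisibility.
Does 1 divide 3? 3 = 1 x 3, so yes.

By the theorem on linear Diophantine equations, 22x + 29y = 3 has integer solutions if and only if gcd(22, 29) divides 3. Since 1 | 3, solutions exist.

Yes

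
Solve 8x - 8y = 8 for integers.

Step 1: Check solvability.
gcd(8, 8) = 8
Since 8 divides 8, solutions exist.

Step 2: Apply extended Euclidean algorithm to find gcd.
We find integers such that 8*x0 + 8*y0 = 8

Step 3: Scale the particular solution.
Multiply by 8/8 = 1:
x = 0, y = -1

Step 4: Verify.
8*(0) - 8*(-1) = 8 = 8 ✓

x = 0, y = -1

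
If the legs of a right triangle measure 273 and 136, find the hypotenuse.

c² = a² + b² = 273² + 136² = 74529 + 18496 = 93025
c = 305

305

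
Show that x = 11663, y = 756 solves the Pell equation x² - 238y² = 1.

Compute x² = 11663² = 136025569
Compute 238y² = 238·756² = 238·571536 = 136025568
x² - 238y² = 136025569 - 136025568 = 1
Since this equals 1, (11663, 756) is a solution.

Yes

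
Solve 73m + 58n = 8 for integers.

Step 1: Check solvability.
gcd(73, 58) = 1
Since 1 divides 8, solutions exist.

Step 2: Apply extended Euclidean algorithm to find gcd.
We find integers such that 73*x0 + 58*y0 = 1

Step 3: Scale the particular solution.
Multiply by 8/1 = 8:
m = -216, n = 272

Step 4: Verify.
73*(-216) + 58*(272) = 8 = 8 ✓

m = -216, n = 272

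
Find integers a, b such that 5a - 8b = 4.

Step 1: Check solvability.
gcd(5, 8) = 1
Since 1 divides 4, solutions exist.

Step 2: Apply extended Euclidean algorithm to find gcd.
We find integers such that 5*x0 + 8*y0 = 1

Step 3: Scale the particular solution.
Multiply by 4/1 = 4:
a = -12, b = -8

Step 4: Verify.
5*(-12) - 8*(-8) = 4 = 4 ✓

a = -12, b = -8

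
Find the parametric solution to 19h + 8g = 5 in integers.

Step 1: Compute gcd(19, 8) = 1.
Since 1 divides 5, solutions exist.

Step 2: Find a particular solution using extended Euclidean algorithm.
We get h₀ = 15, g₀ = -35.
Check: 19*15 + 8*-35 = 5 = 5 ✓

Step 3: Write the general solution.
h = 15 + (8/1)t = 15 + 8t
g = -35 - (19/1)t = -35 - 19t
for any integer t.

h = 15 + 8t, g = -35 - 19t for integer t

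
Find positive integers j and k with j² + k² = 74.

We need to find integers j, k > 0 such that j² + k² = 74.
Trying j = 5: k² = 74 - 5² = 74 - 25 = 49
k = 7
Check: 5² + 7² = 25 + 49 = 74 ✓

74 = 5² + 7²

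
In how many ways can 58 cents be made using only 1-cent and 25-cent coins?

We need non-negative integers (x, y) with 1x + 25y = 58.
For each x from 0 to 58, check if (58 - 1x) is a non-negative multiple of 25.
Solutions (x, y): (8,2), (33,1), (58,0)
Count: 3

3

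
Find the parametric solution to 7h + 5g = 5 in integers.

Step 1: Compute gcd(7, 5) = 1.
Since 1 divides 5, solutions exist.

Step 2: Find a particular solution using extended Euclidean algorithm.
We get h₀ = -10, g₀ = 15.
Check: 7*-10 + 5*15 = 5 = 5 ✓

Step 3: Write the general solution.
h = -10 + (5/1)t = -10 + 5t
g = 15 - (7/1)t = 15 - 7t
for any integer t.

h = -10 + 5t, g = 15 - 7t for integer t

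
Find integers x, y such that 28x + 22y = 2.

Step 1: Check solvability.
gcd(28, 22) = 2
Since 2 divides 2, solutions exist.

Step 2: Apply extended Euclidean algorithm to find gcd.
We find integers such that 28*x0 + 22*y0 = 2

Step 3: Scale the particular solution.
Multiply by 2/2 = 1:
x = 4, y = -5

Step 4: Verify.
28*(4) + 22*(-5) = 2 = 2 ✓

x = 4, y = -5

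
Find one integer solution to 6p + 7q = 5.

Step 1: Check solvability.
gcd(6, 7) = 1
Since 1 divides 5, solutions exist.

Step 2: Apply extended Euclidean algorithm to find gcd.
We find integers such that 6*x0 + 7*y0 = 1

Step 3: Scale the particular solution.
Multiply by 5/1 = 5:
p = -5, q = 5

Step 4: Verify.
6*(-5) + 7*(5) = 5 = 5 ✓

p = -5, q = 5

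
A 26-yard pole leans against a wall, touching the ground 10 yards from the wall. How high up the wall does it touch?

The ladder, wall, and ground form a right triangle with hypotenuse 26 and one leg 10.
By the Pythagorean theorem: h² = 26² - 10² = 676 - 100 = 576
h = √576 = 24 yards

24 yards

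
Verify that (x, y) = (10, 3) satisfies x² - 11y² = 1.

Compute x² = 10² = 100
Compute 11y² = 11·3² = 11·9 = 99
x² - 11y² = 100 - 99 = 1
Since this equals 1, (10, 3) is a solution.

Yes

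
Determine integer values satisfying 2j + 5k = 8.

Step 1: Check solvability.
gcd(2, 5) = 1
Since 1 divides 8, solutions exist.

Step 2: Apply extended Euclidean algorithm to find gcd.
We find integers such that 2*x0 + 5*y0 = 1

Step 3: Scale the particular solution.
Multiply by 8/1 = 8:
j = -16, k = 8

Step 4: Verify.
2*(-16) + 5*(8) = 8 = 8 ✓

j = -16, k = 8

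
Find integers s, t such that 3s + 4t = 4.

Step 1: Check solvability.
gcd(3, 4) = 1
Since 1 divides 4, solutions exist.

Step 2: Apply extended Euclidean algorithm to find gcd.
We find integers such that 3*x0 + 4*y0 = 1

Step 3: Scale the particular solution.
Multiply by 4/1 = 4:
s = -4, t = 4

Step 4: Verify.
3*(-4) + 4*(4) = 4 = 4 ✓

s = -4, t = 4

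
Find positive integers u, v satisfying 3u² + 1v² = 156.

Try small values of u and check whether (156 - 3u²)/1 is a perfect square.
u = 7: 3·7² = 147, so 1v² = 156 - 147 = 9, giving v² = 9, v = 3.
Check: 3·7² + 1·3² = 147 + 9 = 156 ✓

u = 7, v = 3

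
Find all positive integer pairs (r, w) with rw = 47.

The positive divisors of 47 are: 1, 47.
Each divisor d gives the pair (d, 47/d):
(1, 47), (47, 1)

(1, 47), (47, 1)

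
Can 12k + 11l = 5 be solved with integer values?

Step 1: Compute gcd(12, 11).
gcd(12, 11) = 1

Step 2: Check divisibility.
Does 1 divide 5? 5 = 1 x 5, so yes.

By the theorem on linear Diophantine equations, 12k + 11l = 5 has integer solutions if and only if gcd(12, 11) divides 5. Since 1 | 5, solutions exist.

Yes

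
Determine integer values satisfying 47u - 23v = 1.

Step 1: Check solvability.
gcd(47, 23) = 1
Since 1 divides 1, solutions exist.

Step 2: Apply extended Euclidean algorithm to find gcd.
We find integers such that 47*x0 + 23*y0 = 1

Step 3: Scale the particular solution.
Multiply by 1/1 = 1:
u = 1, v = 2

Step 4: Verify.
47*(1) - 23*(2) = 1 = 1 ✓

u = 1, v = 2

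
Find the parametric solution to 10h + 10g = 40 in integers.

Step 1: Compute gcd(10, 10) = 10.
Since 10 divides 40, solutions exist.

Step 2: Find a particular solution using extended Euclidean algorithm.
We get h₀ = 0, g₀ = 4.
Check: 10*0 + 10*4 = 40 = 40 ✓

Step 3: Write the general solution.
h = 0 + (10/10)t = 0 + 1t
g = 4 - (10/10)t = 4 - 1t
for any integer t.

h = 0 + 1t, g = 4 - 1t for integer t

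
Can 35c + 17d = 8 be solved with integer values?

Step 1: Compute gcd(35, 17).
gcd(35, 17) = 1

Step 2: Check divisibility.
Does 1 divide 8? 8 = 1 x 8, so yes.

By the theorem on linear Diophantine equations, 35c + 17d = 8 has integer solutions if and only if gcd(35, 17) divides 8. Since 1 | 8, solutions exist.

Yes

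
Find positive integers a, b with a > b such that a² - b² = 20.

Factor: a² - b² = (a+b)(a-b) = 20.
We need two factors of 20 with the same parity.
Use a+b = 10 and a-b = 2 (product 10·2 = 20).
Adding: 2a = 12, so a = 6.
Subtracting: 2b = 8, so b = 4.
Check: 6² - 4² = 36 - 16 = 20 ✓

a = 6, b = 4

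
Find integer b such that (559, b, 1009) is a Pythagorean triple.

b² = c² - a² = 1009² - 559² = 1018081 - 312481 = 705600
b = sqrt(705600) = 840

840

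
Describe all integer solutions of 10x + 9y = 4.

Step 1: Compute gcd(10, 9) = 1.
Since 1 divides 4, solutions exist.

Step 2: Find a particular solution using extended Euclidean algorithm.
We get x₀ = 4, y₀ = -4.
Check: 10*4 + 9*-4 = 4 = 4 ✓

Step 3: Write the general solution.
x = 4 + (9/1)t = 4 + 9t
y = -4 - (10/1)t = -4 - 10t
for any integer t.

x = 4 + 9t, y = -4 - 10t for integer t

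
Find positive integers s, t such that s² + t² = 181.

Search for s with 181 - s² a perfect square.
s = 9: 181 - 9² = 181 - 81 = 100 = 10² ✓
So s = 9, t = 10.

s = 9, t = 10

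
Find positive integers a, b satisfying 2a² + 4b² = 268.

Try small values of a and check whether (268 - 2a²)/4 is a perfect square.
a = 6: 2·6² = 72, so 4b² = 268 - 72 = 196, giving b² = 49, b = 7.
Check: 2·6² + 4·7² = 72 + 196 = 268 ✓

a = 6, b = 7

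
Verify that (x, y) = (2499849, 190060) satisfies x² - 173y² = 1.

Compute x² = 2499849² = 6249245022801
Compute 173y² = 173·190060² = 173·36122803600 = 6249245022800
x² - 173y² = 6249245022801 - 6249245022800 = 1
Since this equals 1, (2499849, 190060) is a solution.

Yes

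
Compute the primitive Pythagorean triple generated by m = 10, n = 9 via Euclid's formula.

a = m² - n² = 10² - 9² = 100 - 81 = 19
b = 2mn = 2·10·9 = 180
c = m² + n² = 100 + 81 = 181
Verify: 19² + 180² = 361 + 32400 = 32761 = 181² ✓

(19, 180, 181)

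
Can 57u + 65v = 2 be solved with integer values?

Step 1: Compute gcd(57, 65).
gcd(57, 65) = 1

Step 2: Check divisibility.
Does 1 divide 2? 2 = 1 x 2, so yes.

By the theorem on linear Diophantine equations, 57u + 65v = 2 has integer solutions if and only if gcd(57, 65) divides 2. Since 1 | 2, solutions exist.

Yes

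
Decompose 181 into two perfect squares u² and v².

We need to find integers u, v > 0 such that u² + v² = 181.
Trying u = 9: v² = 181 - 9² = 181 - 81 = 100
v = 10
Check: 9² + 10² = 81 + 100 = 181 ✓

181 = 9² + 10²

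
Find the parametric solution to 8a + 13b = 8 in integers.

Step 1: Compute gcd(8, 13) = 1.
Since 1 divides 8, solutions exist.

Step 2: Find a particular solution using extended Euclidean algorithm.
We get a₀ = 40, b₀ = -24.
Check: 8*40 + 13*-24 = 8 = 8 ✓

Step 3: Write the general solution.
a = 40 + (13/1)t = 40 + 13t
b = -24 - (8/1)t = -24 - 8t
for any integer t.

a = 40 + 13t, b = -24 - 8t for integer t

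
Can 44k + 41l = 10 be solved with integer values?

Step 1: Compute gcd(44, 41).
gcd(44, 41) = 1

Step 2: Check divisibility.
Does 1 divide 10? 10 = 1 x 10, so yes.

By the theorem on linear Diophantine equations, 44k + 41l = 10 has integer solutions if and only if gcd(44, 41) divides 10. Since 1 | 10, solutions exist.

Yes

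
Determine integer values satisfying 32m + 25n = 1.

Step 1: Check solvability.
gcd(32, 25) = 1
Since 1 divides 1, solutions exist.

Step 2: Apply extended Euclidean algorithm to find gcd.
We find integers such that 32*x0 + 25*y0 = 1

Step 3: Scale the particular solution.
Multiply by 1/1 = 1:
m = -7, n = 9

Step 4: Verify.
32*(-7) + 25*(9) = 1 = 1 ✓

m = -7, n = 9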